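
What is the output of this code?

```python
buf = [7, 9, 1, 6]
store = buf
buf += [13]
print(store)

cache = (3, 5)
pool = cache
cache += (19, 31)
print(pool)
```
[7, 9, 1, 6, 13]
(3, 5)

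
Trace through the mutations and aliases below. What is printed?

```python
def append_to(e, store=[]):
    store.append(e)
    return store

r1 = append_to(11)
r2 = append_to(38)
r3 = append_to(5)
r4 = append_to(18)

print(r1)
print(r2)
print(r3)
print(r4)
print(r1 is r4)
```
[11, 38, 5, 18]
[11, 38, 5, 18]
[11, 38, 5, 18]
[11, 38, 5, 18]
True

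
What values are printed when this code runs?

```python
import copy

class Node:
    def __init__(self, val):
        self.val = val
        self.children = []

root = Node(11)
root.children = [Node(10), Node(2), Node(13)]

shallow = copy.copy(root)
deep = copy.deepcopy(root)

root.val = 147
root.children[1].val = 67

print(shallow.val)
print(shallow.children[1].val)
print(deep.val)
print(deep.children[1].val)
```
11
67
11
2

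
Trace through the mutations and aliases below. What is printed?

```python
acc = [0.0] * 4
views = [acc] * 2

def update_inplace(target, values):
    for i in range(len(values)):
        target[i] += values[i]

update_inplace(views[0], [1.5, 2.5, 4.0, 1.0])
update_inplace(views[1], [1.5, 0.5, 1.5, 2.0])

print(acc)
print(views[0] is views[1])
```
[3.0, 3.0, 5.5, 3.0]
True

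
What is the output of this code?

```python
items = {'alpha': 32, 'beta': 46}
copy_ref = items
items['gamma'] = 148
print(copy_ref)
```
{'alpha': 32, 'beta': 46, 'gamma': 148}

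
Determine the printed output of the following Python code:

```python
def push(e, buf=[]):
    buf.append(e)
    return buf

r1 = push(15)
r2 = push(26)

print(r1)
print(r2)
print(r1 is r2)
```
[15, 26]
[15, 26]
True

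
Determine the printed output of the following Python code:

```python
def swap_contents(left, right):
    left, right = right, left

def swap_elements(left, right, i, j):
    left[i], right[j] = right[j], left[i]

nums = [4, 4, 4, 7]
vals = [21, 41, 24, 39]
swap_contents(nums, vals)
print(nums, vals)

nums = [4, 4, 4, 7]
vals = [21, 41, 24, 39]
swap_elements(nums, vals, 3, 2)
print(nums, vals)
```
[4, 4, 4, 7] [21, 41, 24, 39]
[4, 4, 4, 24] [21, 41, 7, 39]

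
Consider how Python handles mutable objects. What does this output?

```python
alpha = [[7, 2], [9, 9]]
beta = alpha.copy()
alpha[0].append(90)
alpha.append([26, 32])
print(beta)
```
[[7, 2, 90], [9, 9]]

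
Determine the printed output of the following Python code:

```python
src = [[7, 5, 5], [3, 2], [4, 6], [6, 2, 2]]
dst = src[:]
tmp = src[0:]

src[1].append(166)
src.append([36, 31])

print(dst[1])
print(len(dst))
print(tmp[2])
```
[3, 2, 166]
4
[4, 6]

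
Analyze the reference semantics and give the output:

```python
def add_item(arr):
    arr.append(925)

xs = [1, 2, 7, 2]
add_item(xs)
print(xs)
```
[1, 2, 7, 2, 925]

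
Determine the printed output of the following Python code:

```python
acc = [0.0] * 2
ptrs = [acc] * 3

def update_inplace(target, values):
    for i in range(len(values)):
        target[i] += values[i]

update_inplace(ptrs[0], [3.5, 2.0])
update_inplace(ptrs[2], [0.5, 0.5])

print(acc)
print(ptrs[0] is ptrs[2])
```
[4.0, 2.5]
True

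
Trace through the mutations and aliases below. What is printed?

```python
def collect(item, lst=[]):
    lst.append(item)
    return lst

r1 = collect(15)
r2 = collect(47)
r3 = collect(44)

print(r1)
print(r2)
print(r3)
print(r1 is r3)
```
[15, 47, 44]
[15, 47, 44]
[15, 47, 44]
True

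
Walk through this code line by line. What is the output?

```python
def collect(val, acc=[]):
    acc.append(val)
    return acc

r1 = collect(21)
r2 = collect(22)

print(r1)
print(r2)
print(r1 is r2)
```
[21, 22]
[21, 22]
True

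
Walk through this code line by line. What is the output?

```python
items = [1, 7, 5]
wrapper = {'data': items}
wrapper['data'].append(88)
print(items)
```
[1, 7, 5, 88]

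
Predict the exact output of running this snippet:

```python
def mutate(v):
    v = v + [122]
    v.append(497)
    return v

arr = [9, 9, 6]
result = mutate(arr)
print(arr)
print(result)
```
[9, 9, 6]
[9, 9, 6, 122, 497]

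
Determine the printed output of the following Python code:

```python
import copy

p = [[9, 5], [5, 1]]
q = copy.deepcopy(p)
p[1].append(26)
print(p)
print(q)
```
[[9, 5], [5, 1, 26]]
[[9, 5], [5, 1]]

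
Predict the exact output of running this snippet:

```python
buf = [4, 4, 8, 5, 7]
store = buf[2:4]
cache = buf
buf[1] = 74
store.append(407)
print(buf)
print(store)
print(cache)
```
[4, 74, 8, 5, 7]
[8, 5, 407]
[4, 74, 8, 5, 7]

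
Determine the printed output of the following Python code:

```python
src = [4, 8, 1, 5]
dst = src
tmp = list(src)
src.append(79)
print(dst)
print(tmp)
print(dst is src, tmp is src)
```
[4, 8, 1, 5, 79]
[4, 8, 1, 5]
True False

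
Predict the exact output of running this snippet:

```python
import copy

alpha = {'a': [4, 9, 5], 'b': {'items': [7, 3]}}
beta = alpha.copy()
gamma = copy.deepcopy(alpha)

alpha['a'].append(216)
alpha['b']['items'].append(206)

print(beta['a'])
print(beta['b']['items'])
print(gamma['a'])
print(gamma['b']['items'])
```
[4, 9, 5, 216]
[7, 3, 206]
[4, 9, 5]
[7, 3]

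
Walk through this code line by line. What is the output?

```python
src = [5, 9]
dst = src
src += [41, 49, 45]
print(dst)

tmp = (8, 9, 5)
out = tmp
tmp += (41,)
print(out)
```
[5, 9, 41, 49, 45]
(8, 9, 5)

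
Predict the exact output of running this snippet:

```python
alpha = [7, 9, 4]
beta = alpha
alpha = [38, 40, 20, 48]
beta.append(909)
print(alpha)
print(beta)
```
[38, 40, 20, 48]
[7, 9, 4, 909]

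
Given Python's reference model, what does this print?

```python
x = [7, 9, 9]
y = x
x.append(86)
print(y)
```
[7, 9, 9, 86]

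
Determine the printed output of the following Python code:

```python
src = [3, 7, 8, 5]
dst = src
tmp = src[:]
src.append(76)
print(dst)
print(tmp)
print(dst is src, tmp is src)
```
[3, 7, 8, 5, 76]
[3, 7, 8, 5]
True False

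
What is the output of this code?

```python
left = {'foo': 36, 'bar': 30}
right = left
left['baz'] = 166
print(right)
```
{'foo': 36, 'bar': 30, 'baz': 166}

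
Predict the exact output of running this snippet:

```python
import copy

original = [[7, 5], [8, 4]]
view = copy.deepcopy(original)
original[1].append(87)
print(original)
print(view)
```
[[7, 5], [8, 4, 87]]
[[7, 5], [8, 4]]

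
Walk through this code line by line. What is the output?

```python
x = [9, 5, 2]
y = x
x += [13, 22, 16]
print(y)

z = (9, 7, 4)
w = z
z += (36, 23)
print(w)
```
[9, 5, 2, 13, 22, 16]
(9, 7, 4)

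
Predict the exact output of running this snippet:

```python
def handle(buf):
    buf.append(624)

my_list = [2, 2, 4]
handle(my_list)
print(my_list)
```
[2, 2, 4, 624]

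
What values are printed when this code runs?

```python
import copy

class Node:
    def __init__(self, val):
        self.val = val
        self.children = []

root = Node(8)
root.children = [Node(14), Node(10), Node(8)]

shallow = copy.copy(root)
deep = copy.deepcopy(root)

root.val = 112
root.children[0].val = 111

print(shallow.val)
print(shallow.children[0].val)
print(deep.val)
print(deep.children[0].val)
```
8
111
8
14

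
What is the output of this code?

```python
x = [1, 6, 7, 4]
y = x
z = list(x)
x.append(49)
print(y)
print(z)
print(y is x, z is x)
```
[1, 6, 7, 4, 49]
[1, 6, 7, 4]
True False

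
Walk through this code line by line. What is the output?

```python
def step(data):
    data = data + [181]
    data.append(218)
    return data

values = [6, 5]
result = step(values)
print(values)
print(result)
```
[6, 5]
[6, 5, 181, 218]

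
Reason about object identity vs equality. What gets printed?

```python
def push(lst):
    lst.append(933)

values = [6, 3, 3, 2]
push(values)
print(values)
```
[6, 3, 3, 2, 933]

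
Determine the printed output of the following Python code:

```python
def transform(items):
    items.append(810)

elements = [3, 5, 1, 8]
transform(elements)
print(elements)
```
[3, 5, 1, 8, 810]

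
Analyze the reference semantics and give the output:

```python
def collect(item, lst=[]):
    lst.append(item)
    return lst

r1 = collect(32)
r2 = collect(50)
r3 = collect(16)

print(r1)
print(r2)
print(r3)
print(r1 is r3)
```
[32, 50, 16]
[32, 50, 16]
[32, 50, 16]
True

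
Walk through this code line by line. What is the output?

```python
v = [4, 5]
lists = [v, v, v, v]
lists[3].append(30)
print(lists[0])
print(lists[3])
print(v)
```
[4, 5, 30]
[4, 5, 30]
[4, 5, 30]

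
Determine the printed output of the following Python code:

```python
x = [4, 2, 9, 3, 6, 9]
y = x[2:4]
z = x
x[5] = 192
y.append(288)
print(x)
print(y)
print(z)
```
[4, 2, 9, 3, 6, 192]
[9, 3, 288]
[4, 2, 9, 3, 6, 192]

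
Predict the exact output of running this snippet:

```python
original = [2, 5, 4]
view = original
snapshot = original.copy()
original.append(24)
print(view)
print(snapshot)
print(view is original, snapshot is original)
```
[2, 5, 4, 24]
[2, 5, 4]
True False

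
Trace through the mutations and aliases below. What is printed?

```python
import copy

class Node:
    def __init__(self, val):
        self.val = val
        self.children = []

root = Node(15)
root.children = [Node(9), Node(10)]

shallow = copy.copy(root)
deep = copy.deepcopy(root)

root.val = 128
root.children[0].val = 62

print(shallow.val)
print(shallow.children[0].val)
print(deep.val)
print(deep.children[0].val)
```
15
62
15
9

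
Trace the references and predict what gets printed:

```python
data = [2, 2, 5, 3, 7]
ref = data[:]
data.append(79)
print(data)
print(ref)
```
[2, 2, 5, 3, 7, 79]
[2, 2, 5, 3, 7]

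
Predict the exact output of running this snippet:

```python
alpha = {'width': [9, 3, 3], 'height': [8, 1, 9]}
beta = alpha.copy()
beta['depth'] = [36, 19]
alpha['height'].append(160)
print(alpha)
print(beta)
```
{'width': [9, 3, 3], 'height': [8, 1, 9, 160]}
{'width': [9, 3, 3], 'height': [8, 1, 9, 160], 'depth': [36, 19]}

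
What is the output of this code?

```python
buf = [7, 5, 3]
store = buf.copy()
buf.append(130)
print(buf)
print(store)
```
[7, 5, 3, 130]
[7, 5, 3]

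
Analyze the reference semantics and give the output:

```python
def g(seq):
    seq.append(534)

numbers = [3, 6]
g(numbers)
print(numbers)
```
[3, 6, 534]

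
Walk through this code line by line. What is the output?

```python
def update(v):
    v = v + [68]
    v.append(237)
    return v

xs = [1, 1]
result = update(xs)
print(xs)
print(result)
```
[1, 1]
[1, 1, 68, 237]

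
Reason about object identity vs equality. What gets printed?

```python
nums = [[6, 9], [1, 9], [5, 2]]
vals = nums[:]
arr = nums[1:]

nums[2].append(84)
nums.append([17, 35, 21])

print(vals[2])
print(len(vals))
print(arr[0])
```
[5, 2, 84]
3
[1, 9]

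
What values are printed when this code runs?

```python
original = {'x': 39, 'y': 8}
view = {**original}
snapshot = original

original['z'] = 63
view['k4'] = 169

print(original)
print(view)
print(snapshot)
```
{'x': 39, 'y': 8, 'z': 63}
{'x': 39, 'y': 8, 'k4': 169}
{'x': 39, 'y': 8, 'z': 63}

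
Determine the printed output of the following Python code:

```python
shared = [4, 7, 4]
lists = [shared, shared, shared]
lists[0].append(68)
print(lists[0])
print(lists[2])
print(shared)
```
[4, 7, 4, 68]
[4, 7, 4, 68]
[4, 7, 4, 68]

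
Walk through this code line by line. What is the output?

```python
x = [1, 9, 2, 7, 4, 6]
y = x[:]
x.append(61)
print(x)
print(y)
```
[1, 9, 2, 7, 4, 6, 61]
[1, 9, 2, 7, 4, 6]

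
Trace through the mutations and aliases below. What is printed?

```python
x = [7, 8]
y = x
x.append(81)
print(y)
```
[7, 8, 81]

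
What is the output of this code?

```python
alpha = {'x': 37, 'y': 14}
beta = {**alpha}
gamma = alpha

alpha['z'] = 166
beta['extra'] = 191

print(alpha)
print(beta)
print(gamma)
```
{'x': 37, 'y': 14, 'z': 166}
{'x': 37, 'y': 14, 'extra': 191}
{'x': 37, 'y': 14, 'z': 166}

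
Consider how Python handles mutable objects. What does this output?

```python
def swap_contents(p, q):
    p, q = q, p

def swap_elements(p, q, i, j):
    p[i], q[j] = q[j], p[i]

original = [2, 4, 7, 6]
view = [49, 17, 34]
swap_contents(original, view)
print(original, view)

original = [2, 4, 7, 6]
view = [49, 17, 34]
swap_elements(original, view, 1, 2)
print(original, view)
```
[2, 4, 7, 6] [49, 17, 34]
[2, 34, 7, 6] [49, 17, 4]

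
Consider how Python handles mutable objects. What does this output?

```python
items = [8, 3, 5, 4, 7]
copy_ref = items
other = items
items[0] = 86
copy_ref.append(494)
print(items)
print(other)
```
[86, 3, 5, 4, 7, 494]
[86, 3, 5, 4, 7, 494]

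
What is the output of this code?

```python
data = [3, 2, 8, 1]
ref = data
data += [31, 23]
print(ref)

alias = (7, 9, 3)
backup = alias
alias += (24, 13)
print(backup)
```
[3, 2, 8, 1, 31, 23]
(7, 9, 3)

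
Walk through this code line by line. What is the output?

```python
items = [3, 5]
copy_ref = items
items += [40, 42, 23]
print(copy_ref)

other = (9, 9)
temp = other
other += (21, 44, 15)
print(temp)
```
[3, 5, 40, 42, 23]
(9, 9)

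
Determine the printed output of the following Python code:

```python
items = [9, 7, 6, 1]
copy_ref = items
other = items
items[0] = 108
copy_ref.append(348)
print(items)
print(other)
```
[108, 7, 6, 1, 348]
[108, 7, 6, 1, 348]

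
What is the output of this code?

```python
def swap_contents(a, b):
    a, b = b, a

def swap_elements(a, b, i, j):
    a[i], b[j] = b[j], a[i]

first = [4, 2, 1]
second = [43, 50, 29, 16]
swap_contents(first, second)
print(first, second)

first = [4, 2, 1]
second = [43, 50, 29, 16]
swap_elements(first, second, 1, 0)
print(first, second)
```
[4, 2, 1] [43, 50, 29, 16]
[4, 43, 1] [2, 50, 29, 16]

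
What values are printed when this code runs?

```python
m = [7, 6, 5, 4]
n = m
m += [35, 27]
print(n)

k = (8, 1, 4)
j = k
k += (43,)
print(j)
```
[7, 6, 5, 4, 35, 27]
(8, 1, 4)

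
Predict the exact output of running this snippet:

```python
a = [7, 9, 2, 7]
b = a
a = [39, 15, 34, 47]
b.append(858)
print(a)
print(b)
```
[39, 15, 34, 47]
[7, 9, 2, 7, 858]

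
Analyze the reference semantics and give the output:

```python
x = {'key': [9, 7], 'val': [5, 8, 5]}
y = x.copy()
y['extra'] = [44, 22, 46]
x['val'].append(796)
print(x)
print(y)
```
{'key': [9, 7], 'val': [5, 8, 5, 796]}
{'key': [9, 7], 'val': [5, 8, 5, 796], 'extra': [44, 22, 46]}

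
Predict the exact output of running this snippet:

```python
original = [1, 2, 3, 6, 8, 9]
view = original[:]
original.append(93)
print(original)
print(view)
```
[1, 2, 3, 6, 8, 9, 93]
[1, 2, 3, 6, 8, 9]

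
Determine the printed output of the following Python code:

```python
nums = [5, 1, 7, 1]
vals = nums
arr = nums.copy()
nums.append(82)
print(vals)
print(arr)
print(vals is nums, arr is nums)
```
[5, 1, 7, 1, 82]
[5, 1, 7, 1]
True False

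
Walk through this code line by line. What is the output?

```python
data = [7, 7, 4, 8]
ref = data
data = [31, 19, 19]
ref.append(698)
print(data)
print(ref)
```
[31, 19, 19]
[7, 7, 4, 8, 698]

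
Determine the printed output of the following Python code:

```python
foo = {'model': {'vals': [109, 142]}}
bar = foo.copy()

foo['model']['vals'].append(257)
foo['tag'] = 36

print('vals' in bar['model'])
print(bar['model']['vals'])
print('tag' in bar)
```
True
[109, 142, 257]
False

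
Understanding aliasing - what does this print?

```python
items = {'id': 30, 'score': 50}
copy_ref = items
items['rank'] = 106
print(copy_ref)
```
{'id': 30, 'score': 50, 'rank': 106}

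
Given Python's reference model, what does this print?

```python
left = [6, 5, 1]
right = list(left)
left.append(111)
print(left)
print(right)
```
[6, 5, 1, 111]
[6, 5, 1]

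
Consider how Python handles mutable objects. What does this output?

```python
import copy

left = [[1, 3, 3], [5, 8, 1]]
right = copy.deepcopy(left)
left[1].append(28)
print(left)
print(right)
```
[[1, 3, 3], [5, 8, 1, 28]]
[[1, 3, 3], [5, 8, 1]]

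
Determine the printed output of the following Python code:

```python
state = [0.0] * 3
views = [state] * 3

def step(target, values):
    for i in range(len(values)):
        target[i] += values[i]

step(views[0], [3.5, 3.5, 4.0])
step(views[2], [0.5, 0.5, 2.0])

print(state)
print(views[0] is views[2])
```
[4.0, 4.0, 6.0]
True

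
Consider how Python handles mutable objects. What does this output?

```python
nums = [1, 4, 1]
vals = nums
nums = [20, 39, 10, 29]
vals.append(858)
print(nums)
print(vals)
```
[20, 39, 10, 29]
[1, 4, 1, 858]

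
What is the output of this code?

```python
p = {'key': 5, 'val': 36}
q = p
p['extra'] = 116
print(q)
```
{'key': 5, 'val': 36, 'extra': 116}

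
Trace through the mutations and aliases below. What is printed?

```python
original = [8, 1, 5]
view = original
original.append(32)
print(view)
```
[8, 1, 5, 32]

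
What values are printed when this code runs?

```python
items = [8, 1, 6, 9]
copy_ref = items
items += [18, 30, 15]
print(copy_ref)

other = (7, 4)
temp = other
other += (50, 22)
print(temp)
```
[8, 1, 6, 9, 18, 30, 15]
(7, 4)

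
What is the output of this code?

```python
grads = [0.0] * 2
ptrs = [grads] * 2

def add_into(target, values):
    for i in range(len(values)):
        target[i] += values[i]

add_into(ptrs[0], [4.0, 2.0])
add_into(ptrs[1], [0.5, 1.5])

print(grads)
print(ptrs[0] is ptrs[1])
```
[4.5, 3.5]
True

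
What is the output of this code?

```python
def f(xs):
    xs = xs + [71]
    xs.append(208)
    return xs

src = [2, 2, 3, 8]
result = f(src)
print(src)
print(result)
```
[2, 2, 3, 8]
[2, 2, 3, 8, 71, 208]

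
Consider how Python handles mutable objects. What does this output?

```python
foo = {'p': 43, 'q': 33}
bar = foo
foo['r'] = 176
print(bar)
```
{'p': 43, 'q': 33, 'r': 176}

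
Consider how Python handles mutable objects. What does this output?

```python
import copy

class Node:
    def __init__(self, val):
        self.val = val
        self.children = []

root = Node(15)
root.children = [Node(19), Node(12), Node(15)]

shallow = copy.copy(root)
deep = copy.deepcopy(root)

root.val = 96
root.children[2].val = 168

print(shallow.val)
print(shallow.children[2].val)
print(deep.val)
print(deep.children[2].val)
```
15
168
15
15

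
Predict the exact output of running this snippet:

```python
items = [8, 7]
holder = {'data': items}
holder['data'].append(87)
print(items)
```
[8, 7, 87]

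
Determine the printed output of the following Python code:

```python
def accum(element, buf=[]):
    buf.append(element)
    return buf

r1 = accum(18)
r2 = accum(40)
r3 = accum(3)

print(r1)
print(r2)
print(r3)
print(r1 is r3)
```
[18, 40, 3]
[18, 40, 3]
[18, 40, 3]
True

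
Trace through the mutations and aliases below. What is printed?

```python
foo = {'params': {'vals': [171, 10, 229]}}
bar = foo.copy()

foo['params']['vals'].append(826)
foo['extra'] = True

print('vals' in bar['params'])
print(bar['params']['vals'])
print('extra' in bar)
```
True
[171, 10, 229, 826]
False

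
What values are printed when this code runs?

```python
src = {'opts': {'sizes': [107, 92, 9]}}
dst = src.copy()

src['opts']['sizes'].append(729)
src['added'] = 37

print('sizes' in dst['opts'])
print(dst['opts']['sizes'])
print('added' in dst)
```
True
[107, 92, 9, 729]
False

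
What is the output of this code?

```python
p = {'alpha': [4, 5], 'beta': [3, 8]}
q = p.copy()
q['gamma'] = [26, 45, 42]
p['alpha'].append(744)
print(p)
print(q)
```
{'alpha': [4, 5, 744], 'beta': [3, 8]}
{'alpha': [4, 5, 744], 'beta': [3, 8], 'gamma': [26, 45, 42]}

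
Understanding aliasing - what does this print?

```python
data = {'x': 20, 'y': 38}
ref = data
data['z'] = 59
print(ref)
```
{'x': 20, 'y': 38, 'z': 59}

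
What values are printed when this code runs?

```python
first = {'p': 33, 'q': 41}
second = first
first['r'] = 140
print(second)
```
{'p': 33, 'q': 41, 'r': 140}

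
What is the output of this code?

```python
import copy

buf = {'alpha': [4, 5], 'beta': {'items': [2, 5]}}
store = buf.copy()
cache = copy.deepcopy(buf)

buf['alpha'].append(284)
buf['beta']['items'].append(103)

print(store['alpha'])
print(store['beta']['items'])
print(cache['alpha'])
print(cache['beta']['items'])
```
[4, 5, 284]
[2, 5, 103]
[4, 5]
[2, 5]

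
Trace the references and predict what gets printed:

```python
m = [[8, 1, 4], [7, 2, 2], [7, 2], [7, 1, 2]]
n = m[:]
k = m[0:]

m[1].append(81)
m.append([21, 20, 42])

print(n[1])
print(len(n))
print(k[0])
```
[7, 2, 2, 81]
4
[8, 1, 4]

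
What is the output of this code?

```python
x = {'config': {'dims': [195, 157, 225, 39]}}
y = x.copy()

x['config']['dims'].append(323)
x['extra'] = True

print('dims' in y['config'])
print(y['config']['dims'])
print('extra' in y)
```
True
[195, 157, 225, 39, 323]
False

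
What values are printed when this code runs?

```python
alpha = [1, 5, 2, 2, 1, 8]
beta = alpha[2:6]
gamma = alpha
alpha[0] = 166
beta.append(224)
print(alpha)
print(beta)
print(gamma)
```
[166, 5, 2, 2, 1, 8]
[2, 2, 1, 8, 224]
[166, 5, 2, 2, 1, 8]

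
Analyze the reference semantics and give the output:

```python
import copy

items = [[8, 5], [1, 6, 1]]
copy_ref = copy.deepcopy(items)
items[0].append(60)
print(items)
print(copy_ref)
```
[[8, 5, 60], [1, 6, 1]]
[[8, 5], [1, 6, 1]]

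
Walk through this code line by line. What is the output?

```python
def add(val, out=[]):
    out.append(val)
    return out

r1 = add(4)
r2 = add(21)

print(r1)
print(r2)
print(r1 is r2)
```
[4, 21]
[4, 21]
True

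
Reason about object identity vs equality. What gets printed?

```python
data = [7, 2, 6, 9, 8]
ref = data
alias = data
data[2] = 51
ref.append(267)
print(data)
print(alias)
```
[7, 2, 51, 9, 8, 267]
[7, 2, 51, 9, 8, 267]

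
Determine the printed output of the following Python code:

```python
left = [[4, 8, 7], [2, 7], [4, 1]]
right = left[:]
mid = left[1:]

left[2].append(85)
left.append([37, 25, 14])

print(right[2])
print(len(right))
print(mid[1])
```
[4, 1, 85]
3
[4, 1, 85]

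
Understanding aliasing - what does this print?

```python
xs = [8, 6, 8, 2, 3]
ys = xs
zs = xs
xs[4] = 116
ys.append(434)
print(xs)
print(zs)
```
[8, 6, 8, 2, 116, 434]
[8, 6, 8, 2, 116, 434]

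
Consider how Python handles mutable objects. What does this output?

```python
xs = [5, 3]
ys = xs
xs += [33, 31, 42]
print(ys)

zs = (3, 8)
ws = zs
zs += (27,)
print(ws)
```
[5, 3, 33, 31, 42]
(3, 8)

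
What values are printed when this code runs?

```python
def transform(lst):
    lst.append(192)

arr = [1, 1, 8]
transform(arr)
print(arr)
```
[1, 1, 8, 192]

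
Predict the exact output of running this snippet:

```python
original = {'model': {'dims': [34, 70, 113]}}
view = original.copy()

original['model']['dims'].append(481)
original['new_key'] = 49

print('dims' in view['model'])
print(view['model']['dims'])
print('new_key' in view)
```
True
[34, 70, 113, 481]
False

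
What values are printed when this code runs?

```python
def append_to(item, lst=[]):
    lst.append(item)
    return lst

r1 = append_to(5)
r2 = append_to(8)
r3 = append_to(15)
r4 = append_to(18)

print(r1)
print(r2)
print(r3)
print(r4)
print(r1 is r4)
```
[5, 8, 15, 18]
[5, 8, 15, 18]
[5, 8, 15, 18]
[5, 8, 15, 18]
True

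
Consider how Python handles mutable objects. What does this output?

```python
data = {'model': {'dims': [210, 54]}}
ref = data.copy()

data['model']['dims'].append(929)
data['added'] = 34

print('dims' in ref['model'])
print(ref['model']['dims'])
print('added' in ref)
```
True
[210, 54, 929]
False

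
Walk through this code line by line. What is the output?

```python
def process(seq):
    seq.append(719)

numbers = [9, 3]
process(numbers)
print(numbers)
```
[9, 3, 719]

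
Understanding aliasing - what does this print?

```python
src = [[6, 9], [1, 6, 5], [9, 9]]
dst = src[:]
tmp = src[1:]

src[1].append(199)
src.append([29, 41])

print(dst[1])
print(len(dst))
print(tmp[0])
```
[1, 6, 5, 199]
3
[1, 6, 5, 199]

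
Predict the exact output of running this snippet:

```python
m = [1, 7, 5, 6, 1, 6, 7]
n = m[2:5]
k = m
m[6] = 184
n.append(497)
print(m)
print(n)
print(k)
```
[1, 7, 5, 6, 1, 6, 184]
[5, 6, 1, 497]
[1, 7, 5, 6, 1, 6, 184]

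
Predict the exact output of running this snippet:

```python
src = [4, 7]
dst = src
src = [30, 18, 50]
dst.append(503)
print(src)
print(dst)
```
[30, 18, 50]
[4, 7, 503]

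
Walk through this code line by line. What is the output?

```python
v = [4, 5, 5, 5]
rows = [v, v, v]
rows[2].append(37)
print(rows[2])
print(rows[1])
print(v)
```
[4, 5, 5, 5, 37]
[4, 5, 5, 5, 37]
[4, 5, 5, 5, 37]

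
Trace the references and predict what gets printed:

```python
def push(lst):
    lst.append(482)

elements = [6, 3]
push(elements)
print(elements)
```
[6, 3, 482]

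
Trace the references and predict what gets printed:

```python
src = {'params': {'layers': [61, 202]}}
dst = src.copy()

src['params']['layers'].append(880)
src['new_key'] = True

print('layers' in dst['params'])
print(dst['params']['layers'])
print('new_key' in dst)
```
True
[61, 202, 880]
False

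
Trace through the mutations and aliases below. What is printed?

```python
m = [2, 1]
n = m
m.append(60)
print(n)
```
[2, 1, 60]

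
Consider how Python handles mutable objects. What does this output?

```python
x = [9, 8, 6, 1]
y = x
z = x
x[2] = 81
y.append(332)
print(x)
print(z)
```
[9, 8, 81, 1, 332]
[9, 8, 81, 1, 332]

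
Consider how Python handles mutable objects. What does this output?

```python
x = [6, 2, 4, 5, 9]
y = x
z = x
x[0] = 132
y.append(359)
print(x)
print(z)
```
[132, 2, 4, 5, 9, 359]
[132, 2, 4, 5, 9, 359]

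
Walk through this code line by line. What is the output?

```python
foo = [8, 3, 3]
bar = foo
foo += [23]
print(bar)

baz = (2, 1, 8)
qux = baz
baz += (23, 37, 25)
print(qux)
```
[8, 3, 3, 23]
(2, 1, 8)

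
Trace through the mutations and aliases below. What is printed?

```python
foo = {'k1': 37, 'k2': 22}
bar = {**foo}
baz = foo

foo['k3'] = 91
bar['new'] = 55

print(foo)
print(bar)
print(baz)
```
{'k1': 37, 'k2': 22, 'k3': 91}
{'k1': 37, 'k2': 22, 'new': 55}
{'k1': 37, 'k2': 22, 'k3': 91}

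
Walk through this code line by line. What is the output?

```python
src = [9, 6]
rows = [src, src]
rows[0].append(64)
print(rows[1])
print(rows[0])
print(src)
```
[9, 6, 64]
[9, 6, 64]
[9, 6, 64]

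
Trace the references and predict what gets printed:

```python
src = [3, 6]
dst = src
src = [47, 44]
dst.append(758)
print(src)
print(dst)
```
[47, 44]
[3, 6, 758]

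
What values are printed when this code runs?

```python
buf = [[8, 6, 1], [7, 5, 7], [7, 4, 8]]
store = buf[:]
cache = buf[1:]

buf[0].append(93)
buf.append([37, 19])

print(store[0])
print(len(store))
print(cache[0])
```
[8, 6, 1, 93]
3
[7, 5, 7]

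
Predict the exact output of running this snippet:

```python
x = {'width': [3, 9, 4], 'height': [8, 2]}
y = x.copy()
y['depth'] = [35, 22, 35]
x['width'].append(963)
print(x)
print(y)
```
{'width': [3, 9, 4, 963], 'height': [8, 2]}
{'width': [3, 9, 4, 963], 'height': [8, 2], 'depth': [35, 22, 35]}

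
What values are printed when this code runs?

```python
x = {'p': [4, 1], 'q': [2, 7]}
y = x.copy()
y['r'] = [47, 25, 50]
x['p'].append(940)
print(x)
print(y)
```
{'p': [4, 1, 940], 'q': [2, 7]}
{'p': [4, 1, 940], 'q': [2, 7], 'r': [47, 25, 50]}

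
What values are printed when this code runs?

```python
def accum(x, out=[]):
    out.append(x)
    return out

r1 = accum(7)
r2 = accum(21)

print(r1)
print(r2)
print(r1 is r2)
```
[7, 21]
[7, 21]
True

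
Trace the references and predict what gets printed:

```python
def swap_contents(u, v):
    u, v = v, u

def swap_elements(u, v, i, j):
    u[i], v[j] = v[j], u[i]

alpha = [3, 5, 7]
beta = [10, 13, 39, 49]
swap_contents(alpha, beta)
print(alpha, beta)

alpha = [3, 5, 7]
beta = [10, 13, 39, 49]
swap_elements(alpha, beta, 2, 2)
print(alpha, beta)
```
[3, 5, 7] [10, 13, 39, 49]
[3, 5, 39] [10, 13, 7, 49]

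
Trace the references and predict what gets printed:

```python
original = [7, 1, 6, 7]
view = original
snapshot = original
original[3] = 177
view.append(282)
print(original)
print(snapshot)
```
[7, 1, 6, 177, 282]
[7, 1, 6, 177, 282]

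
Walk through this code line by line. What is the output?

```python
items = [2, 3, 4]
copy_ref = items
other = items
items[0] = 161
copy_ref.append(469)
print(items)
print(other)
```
[161, 3, 4, 469]
[161, 3, 4, 469]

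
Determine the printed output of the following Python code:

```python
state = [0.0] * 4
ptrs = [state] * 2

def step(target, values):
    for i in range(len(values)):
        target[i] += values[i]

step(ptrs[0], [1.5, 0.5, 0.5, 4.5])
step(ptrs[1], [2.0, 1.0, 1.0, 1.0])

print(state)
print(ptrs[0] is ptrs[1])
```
[3.5, 1.5, 1.5, 5.5]
True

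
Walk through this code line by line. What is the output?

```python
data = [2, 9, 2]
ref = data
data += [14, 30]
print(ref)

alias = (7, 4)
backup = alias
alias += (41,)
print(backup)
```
[2, 9, 2, 14, 30]
(7, 4)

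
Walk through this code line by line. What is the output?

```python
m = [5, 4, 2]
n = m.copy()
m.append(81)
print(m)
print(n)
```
[5, 4, 2, 81]
[5, 4, 2]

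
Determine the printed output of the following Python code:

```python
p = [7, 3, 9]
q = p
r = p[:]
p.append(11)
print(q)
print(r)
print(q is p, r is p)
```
[7, 3, 9, 11]
[7, 3, 9]
True False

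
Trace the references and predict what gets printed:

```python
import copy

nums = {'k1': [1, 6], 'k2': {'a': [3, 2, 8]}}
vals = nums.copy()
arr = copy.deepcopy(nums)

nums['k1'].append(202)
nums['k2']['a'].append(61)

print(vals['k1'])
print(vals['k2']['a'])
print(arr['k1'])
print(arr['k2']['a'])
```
[1, 6, 202]
[3, 2, 8, 61]
[1, 6]
[3, 2, 8]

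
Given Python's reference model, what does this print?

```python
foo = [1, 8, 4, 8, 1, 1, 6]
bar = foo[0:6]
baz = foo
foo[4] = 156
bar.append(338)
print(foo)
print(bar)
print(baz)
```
[1, 8, 4, 8, 156, 1, 6]
[1, 8, 4, 8, 1, 1, 338]
[1, 8, 4, 8, 156, 1, 6]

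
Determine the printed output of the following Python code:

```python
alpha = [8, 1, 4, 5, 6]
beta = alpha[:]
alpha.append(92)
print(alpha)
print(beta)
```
[8, 1, 4, 5, 6, 92]
[8, 1, 4, 5, 6]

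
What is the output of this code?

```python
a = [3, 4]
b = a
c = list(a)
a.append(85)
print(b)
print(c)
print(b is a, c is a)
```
[3, 4, 85]
[3, 4]
True False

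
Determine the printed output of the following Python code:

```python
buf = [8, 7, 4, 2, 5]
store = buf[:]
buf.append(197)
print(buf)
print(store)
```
[8, 7, 4, 2, 5, 197]
[8, 7, 4, 2, 5]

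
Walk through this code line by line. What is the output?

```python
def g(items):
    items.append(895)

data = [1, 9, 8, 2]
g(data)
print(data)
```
[1, 9, 8, 2, 895]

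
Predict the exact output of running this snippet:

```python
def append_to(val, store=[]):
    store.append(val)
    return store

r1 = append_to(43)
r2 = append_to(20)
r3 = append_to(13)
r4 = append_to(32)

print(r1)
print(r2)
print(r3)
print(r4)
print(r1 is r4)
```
[43, 20, 13, 32]
[43, 20, 13, 32]
[43, 20, 13, 32]
[43, 20, 13, 32]
True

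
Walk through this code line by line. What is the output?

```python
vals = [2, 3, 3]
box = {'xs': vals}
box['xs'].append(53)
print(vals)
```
[2, 3, 3, 53]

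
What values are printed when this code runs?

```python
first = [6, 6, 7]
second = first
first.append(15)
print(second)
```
[6, 6, 7, 15]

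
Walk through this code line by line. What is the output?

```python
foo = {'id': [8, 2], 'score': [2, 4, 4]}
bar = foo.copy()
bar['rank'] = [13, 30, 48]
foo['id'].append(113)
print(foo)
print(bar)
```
{'id': [8, 2, 113], 'score': [2, 4, 4]}
{'id': [8, 2, 113], 'score': [2, 4, 4], 'rank': [13, 30, 48]}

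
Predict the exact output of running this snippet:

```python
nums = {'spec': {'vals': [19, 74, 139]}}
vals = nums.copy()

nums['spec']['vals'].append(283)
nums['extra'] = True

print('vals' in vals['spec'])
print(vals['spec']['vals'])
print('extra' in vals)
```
True
[19, 74, 139, 283]
False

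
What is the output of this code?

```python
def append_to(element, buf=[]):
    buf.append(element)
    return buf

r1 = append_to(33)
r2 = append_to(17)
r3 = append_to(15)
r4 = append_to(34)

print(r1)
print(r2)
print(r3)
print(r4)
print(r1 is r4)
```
[33, 17, 15, 34]
[33, 17, 15, 34]
[33, 17, 15, 34]
[33, 17, 15, 34]
True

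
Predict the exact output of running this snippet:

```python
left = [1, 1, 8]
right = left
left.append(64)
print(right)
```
[1, 1, 8, 64]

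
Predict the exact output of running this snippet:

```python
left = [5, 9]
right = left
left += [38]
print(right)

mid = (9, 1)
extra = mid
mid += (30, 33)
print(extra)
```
[5, 9, 38]
(9, 1)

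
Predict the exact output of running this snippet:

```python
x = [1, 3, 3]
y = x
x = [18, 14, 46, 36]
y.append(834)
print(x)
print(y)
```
[18, 14, 46, 36]
[1, 3, 3, 834]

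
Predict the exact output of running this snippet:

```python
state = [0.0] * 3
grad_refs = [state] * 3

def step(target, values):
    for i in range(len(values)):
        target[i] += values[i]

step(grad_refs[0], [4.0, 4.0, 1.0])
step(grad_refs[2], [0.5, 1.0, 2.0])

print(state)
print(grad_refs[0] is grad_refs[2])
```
[4.5, 5.0, 3.0]
True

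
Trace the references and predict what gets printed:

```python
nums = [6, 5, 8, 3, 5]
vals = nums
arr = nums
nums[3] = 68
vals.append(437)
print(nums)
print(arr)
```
[6, 5, 8, 68, 5, 437]
[6, 5, 8, 68, 5, 437]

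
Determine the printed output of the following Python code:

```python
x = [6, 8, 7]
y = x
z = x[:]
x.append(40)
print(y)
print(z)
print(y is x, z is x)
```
[6, 8, 7, 40]
[6, 8, 7]
True False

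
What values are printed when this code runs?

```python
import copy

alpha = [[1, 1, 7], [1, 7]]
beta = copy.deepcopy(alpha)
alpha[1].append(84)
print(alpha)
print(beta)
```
[[1, 1, 7], [1, 7, 84]]
[[1, 1, 7], [1, 7]]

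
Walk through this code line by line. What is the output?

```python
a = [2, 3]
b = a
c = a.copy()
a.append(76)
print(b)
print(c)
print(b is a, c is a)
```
[2, 3, 76]
[2, 3]
True False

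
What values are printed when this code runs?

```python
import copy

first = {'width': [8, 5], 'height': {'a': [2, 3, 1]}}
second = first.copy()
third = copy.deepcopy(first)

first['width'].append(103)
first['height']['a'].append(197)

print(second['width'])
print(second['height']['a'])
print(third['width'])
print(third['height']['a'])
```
[8, 5, 103]
[2, 3, 1, 197]
[8, 5]
[2, 3, 1]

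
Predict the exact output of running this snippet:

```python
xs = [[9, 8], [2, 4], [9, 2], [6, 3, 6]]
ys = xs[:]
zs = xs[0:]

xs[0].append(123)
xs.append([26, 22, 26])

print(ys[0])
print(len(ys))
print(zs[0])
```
[9, 8, 123]
4
[9, 8, 123]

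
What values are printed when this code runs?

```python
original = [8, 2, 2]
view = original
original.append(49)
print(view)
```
[8, 2, 2, 49]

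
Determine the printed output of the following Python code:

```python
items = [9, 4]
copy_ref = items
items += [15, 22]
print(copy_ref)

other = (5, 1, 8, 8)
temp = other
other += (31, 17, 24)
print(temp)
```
[9, 4, 15, 22]
(5, 1, 8, 8)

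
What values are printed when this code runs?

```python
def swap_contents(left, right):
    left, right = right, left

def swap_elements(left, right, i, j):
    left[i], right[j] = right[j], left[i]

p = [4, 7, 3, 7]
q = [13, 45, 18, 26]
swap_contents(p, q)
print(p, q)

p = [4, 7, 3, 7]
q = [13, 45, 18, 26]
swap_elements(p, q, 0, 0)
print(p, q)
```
[4, 7, 3, 7] [13, 45, 18, 26]
[13, 7, 3, 7] [4, 45, 18, 26]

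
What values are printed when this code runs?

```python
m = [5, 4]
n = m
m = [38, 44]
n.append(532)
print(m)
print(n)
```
[38, 44]
[5, 4, 532]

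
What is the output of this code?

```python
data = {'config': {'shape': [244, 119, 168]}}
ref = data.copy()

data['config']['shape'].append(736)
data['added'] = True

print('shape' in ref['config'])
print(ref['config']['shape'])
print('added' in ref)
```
True
[244, 119, 168, 736]
False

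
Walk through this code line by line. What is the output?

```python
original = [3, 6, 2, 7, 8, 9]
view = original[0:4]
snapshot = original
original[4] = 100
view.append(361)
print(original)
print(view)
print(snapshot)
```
[3, 6, 2, 7, 100, 9]
[3, 6, 2, 7, 361]
[3, 6, 2, 7, 100, 9]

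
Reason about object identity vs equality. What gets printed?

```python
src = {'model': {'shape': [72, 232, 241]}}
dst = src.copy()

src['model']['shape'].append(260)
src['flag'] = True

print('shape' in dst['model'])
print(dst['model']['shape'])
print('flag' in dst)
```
True
[72, 232, 241, 260]
False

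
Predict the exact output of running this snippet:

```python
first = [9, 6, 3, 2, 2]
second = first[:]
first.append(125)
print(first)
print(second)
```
[9, 6, 3, 2, 2, 125]
[9, 6, 3, 2, 2]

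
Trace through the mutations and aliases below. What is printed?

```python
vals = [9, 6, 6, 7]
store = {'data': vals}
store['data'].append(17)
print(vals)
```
[9, 6, 6, 7, 17]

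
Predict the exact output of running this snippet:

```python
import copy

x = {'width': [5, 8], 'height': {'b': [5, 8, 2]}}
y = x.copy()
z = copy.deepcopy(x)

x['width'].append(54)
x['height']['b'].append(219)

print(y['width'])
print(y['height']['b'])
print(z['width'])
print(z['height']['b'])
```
[5, 8, 54]
[5, 8, 2, 219]
[5, 8]
[5, 8, 2]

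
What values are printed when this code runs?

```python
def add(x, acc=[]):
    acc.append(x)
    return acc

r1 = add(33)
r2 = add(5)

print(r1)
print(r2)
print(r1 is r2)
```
[33, 5]
[33, 5]
True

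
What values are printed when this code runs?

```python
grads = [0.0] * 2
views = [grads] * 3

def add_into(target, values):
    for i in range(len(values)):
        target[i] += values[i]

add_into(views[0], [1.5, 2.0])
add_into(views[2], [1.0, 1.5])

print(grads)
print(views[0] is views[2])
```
[2.5, 3.5]
True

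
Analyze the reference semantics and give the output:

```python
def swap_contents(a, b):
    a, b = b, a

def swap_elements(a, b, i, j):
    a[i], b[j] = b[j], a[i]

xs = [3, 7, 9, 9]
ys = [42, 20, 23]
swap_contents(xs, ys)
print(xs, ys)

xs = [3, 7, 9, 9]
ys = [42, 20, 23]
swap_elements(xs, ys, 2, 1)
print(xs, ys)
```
[3, 7, 9, 9] [42, 20, 23]
[3, 7, 20, 9] [42, 9, 23]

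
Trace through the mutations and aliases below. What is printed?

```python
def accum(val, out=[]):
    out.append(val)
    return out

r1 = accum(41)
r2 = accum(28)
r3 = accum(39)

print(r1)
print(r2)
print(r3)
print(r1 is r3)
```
[41, 28, 39]
[41, 28, 39]
[41, 28, 39]
True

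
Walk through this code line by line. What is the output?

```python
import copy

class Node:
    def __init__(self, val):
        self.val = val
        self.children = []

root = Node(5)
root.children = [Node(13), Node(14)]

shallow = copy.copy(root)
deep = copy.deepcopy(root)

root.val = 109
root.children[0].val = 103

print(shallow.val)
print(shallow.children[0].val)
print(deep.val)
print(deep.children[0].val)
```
5
103
5
13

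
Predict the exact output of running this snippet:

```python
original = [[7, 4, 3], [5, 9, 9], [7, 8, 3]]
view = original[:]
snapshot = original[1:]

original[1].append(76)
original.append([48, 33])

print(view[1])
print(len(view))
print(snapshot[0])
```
[5, 9, 9, 76]
3
[5, 9, 9, 76]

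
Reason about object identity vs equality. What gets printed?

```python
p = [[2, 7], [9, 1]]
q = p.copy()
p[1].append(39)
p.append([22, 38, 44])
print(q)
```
[[2, 7], [9, 1, 39]]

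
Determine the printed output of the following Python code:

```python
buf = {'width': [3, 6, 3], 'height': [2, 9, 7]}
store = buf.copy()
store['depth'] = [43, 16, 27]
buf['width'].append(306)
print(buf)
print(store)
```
{'width': [3, 6, 3, 306], 'height': [2, 9, 7]}
{'width': [3, 6, 3, 306], 'height': [2, 9, 7], 'depth': [43, 16, 27]}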